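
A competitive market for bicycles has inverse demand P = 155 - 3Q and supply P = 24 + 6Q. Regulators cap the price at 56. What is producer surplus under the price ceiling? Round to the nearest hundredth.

85.33

Free-market equilibrium: 155 - 3Q = 24 + 6Q gives Q* = 14.5556, P* = 111.3333.
At the ceiling price 56, quantity supplied is (56 - 24)/6 = 5.3333; supply is the short side, so Q = 5.3333 trades at P = 56.
PS is the triangle above supply below 56: (1/2)(5.3333)(56 - 24) = 85.3333.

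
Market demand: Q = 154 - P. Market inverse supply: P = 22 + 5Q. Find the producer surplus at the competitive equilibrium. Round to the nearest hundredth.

Rewriting demand in inverse form: P = 154 - Q.
Set 154 - Q = 22 + 5Q, which gives 132 = 6Q, so Q* = 22 and P* = 154 - (22) = 132.
The supply curve's price intercept is 22, so PS = (1/2)(Q*)(P* - 22) = (1/2)(22)(110) = 1210.

1210.00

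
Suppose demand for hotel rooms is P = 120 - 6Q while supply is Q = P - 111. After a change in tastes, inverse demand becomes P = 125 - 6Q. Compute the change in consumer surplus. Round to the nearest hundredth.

Rewriting supply in inverse form: P = 111 + Q.
Initial equilibrium: Q_0 = 1.2857, P_0 = 112.2857; CS_0 = (1/2)(1.2857)(7.7143) = 4.9592, PS_0 = (1/2)(1.2857)(1.2857) = 0.8265.
New equilibrium: 125 - 6Q = 111 + Q gives Q_1 = 2, P_1 = 113; CS_1 = 12, PS_1 = 2.
Change in consumer surplus = 12 - 4.9592 = 7.0408.

7.04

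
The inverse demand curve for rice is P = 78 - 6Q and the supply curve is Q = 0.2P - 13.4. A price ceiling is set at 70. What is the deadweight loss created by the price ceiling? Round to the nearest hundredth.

0.88

Rewriting supply in inverse form: P = 67 + 5Q.
Without the control, 78 - 6Q = 67 + 5Q so Q* = 1 and P* = 72.
At P = 70, sellers supply (70 - 67)/5 = 0.6 while buyers want more, so the quantity traded is 0.6 at price 70.
The lost-trades triangle has base Q* - 0.6 = 0.4 and height equal to the gap between the curves at Q = 0.6, which is 74.4 - 70 = 4.4. DWL = (1/2)(0.4)(4.4) = 0.88.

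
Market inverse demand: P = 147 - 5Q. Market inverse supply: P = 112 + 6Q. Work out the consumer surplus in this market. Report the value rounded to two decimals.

25.31

Equilibrium: 147 - 5Q = 112 + 6Q, so Q* = 3.1818 and P* = 131.0909.
CS is the area between the demand curve and P* from 0 to Q*: (1/2)(3.1818)(15.9091) = 25.3099.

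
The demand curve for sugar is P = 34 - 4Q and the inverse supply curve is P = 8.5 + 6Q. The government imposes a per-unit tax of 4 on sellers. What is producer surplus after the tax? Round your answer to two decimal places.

Without the tax, 34 - 4Q = 8.5 + 6Q so Q* = 2.55 and P* = 23.8.
A tax on sellers shifts supply up by 4: 34 - 4Q = 8.5 + 6Q + 4, so Q_t = 2.15. Buyers pay P_b = 25.4; sellers receive P_s = P_b - 4 = 21.4.
Producer surplus is the triangle above supply below P_s: (1/2)(2.15)(21.4 - 8.5) = 13.8675.

13.87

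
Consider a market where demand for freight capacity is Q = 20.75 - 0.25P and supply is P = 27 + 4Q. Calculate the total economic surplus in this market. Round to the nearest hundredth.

Rewriting demand in inverse form: P = 83 - 4Q.
Setting demand equal to supply, 56 = 8Q, so Q* = 7 and P* = 55.
CS = (1/2)(7)(28) = 98 and PS = (1/2)(7)(28) = 98, so total surplus = 196.

196.00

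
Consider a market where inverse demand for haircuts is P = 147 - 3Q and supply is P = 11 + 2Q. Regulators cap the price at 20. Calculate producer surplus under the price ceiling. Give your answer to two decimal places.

Free-market equilibrium: 147 - 3Q = 11 + 2Q gives Q* = 27.2, P* = 65.4.
At P = 20, sellers supply (20 - 11)/2 = 4.5 while buyers want more, so the quantity traded is 4.5 at price 20.
PS is the triangle above supply below 20: (1/2)(4.5)(20 - 11) = 20.25.

20.25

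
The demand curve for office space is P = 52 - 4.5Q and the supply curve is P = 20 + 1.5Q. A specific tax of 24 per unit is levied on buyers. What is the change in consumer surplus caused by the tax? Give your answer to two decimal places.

-60.00

Without the tax, 52 - 4.5Q = 20 + 1.5Q so Q* = 5.3333 and P* = 28.
A tax on buyers shifts demand down by 24: (52 - 24) - 4.5Q = 20 + 1.5Q, so Q_t = 1.3333. Buyers pay P_b = 46; sellers receive P_s = P_b - 24 = 22.
Consumers lose the trapezoid between P* and P_b out to Q_t plus the triangle from Q_t to Q*: change in CS = 4 - 64 = -60.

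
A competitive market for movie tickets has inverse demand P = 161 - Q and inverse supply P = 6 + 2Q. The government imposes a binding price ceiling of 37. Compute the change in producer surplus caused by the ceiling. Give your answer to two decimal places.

-2429.19

Free-market equilibrium: 161 - Q = 6 + 2Q gives Q* = 51.6667, P* = 109.3333.
At the ceiling price 37, quantity supplied is (37 - 6)/2 = 15.5; supply is the short side, so Q = 15.5 trades at P = 37.
PS goes from (1/2)(51.6667)(103.3333) = 2669.4444 to 240.25 (computed as (37 - 6)(15.5) - (1/2)(2)(15.5)^2), a change of -2429.1944.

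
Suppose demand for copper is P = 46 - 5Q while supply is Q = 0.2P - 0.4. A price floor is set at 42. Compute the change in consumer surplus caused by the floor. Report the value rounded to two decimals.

Rewriting supply in inverse form: P = 2 + 5Q.
Free-market equilibrium: 46 - 5Q = 2 + 5Q gives Q* = 4.4, P* = 24.
At the floor price 42, quantity demanded is (46 - 42)/5 = 0.8; demand is the short side, so Q = 0.8 trades at P = 42.
CS goes from (1/2)(4.4)(22) = 48.4 to 1.6 (computed as (46 - 42)(0.8) - (1/2)(5)(0.8)^2), a change of -46.8.

-46.80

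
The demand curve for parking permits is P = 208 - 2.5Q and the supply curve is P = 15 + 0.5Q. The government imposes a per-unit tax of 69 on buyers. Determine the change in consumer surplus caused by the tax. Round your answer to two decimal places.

-3037.92

Pre-tax equilibrium: 208 - 2.5Q = 15 + 0.5Q gives Q* = 64.3333, P* = 47.1667.
A tax on buyers shifts demand down by 69: (208 - 69) - 2.5Q = 15 + 0.5Q, so Q_t = 41.3333. Buyers pay P_b = 104.6667; sellers receive P_s = P_b - 69 = 35.6667.
CS falls from (1/2)(64.3333)(160.8333) = 5173.4722 to (1/2)(41.3333)(103.3333) = 2135.5556, a change of -3037.9167.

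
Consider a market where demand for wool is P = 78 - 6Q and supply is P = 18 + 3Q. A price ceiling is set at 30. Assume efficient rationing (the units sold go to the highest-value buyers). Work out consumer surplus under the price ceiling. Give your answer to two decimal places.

144.00

Free-market equilibrium: 78 - 6Q = 18 + 3Q gives Q* = 6.6667, P* = 38.
At P = 30, sellers supply (30 - 18)/3 = 4 while buyers want more, so the quantity traded is 4 at price 30.
The demand price at Q = 4 is 54. CS is the trapezoid between demand and 30 over [0, 4]: (1/2)[(78 - 30) + (54 - 30)](4) = 144.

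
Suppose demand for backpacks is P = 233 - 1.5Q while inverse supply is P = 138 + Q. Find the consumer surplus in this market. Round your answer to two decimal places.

Setting demand equal to supply, 95 = 2.5Q, so Q* = 38 and P* = 176.
CS is the area between the demand curve and P* from 0 to Q*: (1/2)(38)(57) = 1083.

1083.00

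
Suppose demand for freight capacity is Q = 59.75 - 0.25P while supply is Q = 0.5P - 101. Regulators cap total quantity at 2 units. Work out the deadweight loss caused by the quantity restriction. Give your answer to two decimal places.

Rewriting demand in inverse form: P = 239 - 4Q.
Rewriting supply in inverse form: P = 202 + 2Q.
Unrestricted equilibrium: Q* = (239 - 202)/(4 + 2) = 6.1667.
At Q = 2 the demand price is 239 - 4(2) = 231 and the supply price is 202 + 2(2) = 206.
DWL = (1/2)(gap between curves at 2) x (Q* - 2) = (1/2)(25)(4.1667) = 52.0833.

52.08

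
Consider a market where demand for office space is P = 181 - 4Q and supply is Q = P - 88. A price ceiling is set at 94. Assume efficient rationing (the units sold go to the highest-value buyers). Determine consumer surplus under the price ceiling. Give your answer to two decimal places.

Rewriting supply in inverse form: P = 88 + Q.
Free-market equilibrium: 181 - 4Q = 88 + Q gives Q* = 18.6, P* = 106.6.
At P = 94, sellers supply (94 - 88)/1 = 6 while buyers want more, so the quantity traded is 6 at price 94.
The demand price at Q = 6 is 157. CS is the trapezoid between demand and 94 over [0, 6]: (1/2)[(181 - 94) + (157 - 94)](6) = 450.

450.00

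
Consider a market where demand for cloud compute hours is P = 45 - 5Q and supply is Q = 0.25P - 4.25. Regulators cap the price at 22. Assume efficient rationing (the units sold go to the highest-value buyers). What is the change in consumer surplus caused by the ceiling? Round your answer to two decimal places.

Rewriting supply in inverse form: P = 17 + 4Q.
Without the control, 45 - 5Q = 17 + 4Q so Q* = 3.1111 and P* = 29.4444.
At the ceiling price 22, quantity supplied is (22 - 17)/4 = 1.25; supply is the short side, so Q = 1.25 trades at P = 22.
CS goes from (1/2)(3.1111)(15.5556) = 24.1975 to 24.8438 (computed as (45 - 22)(1.25) - (1/2)(5)(1.25)^2), a change of 0.6462.

0.65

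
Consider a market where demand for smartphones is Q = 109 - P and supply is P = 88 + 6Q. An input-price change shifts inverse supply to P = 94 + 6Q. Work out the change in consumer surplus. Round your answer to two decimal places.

-2.20

Rewriting demand in inverse form: P = 109 - Q.
Initial equilibrium: Q_0 = 3, P_0 = 106; CS_0 = (1/2)(3)(3) = 4.5, PS_0 = (1/2)(3)(18) = 27.
New equilibrium: 109 - Q = 94 + 6Q gives Q_1 = 2.1429, P_1 = 106.8571; CS_1 = 2.2959, PS_1 = 13.7755.
Change in consumer surplus = 2.2959 - 4.5 = -2.2041.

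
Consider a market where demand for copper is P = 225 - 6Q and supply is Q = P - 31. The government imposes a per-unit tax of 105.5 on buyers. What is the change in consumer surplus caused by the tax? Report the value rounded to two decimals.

Rewriting supply in inverse form: P = 31 + Q.
Pre-tax equilibrium: 225 - 6Q = 31 + Q gives Q* = 27.7143, P* = 58.7143.
With the tax, buyers' net willingness to pay falls by 105.5: (225 - 105.5) - 6Q = 31 + Q, so Q_t = 12.6429. Buyers pay P_b = 149.1429; sellers receive P_s = P_b - 105.5 = 43.6429.
CS falls from (1/2)(27.7143)(166.2857) = 2304.2449 to (1/2)(12.6429)(75.8571) = 479.5255, a change of -1824.7194.

-1824.72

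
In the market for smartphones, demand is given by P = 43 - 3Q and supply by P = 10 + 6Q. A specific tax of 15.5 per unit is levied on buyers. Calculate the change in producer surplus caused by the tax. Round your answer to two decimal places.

-28.99

Pre-tax equilibrium: 43 - 3Q = 10 + 6Q gives Q* = 3.6667, P* = 32.
With the tax, buyers' net willingness to pay falls by 15.5: (43 - 15.5) - 3Q = 10 + 6Q, so Q_t = 1.9444. Buyers pay P_b = 37.1667; sellers receive P_s = P_b - 15.5 = 21.6667.
PS falls from (1/2)(3.6667)(22) = 40.3333 to (1/2)(1.9444)(11.6667) = 11.3426, a change of -28.9907.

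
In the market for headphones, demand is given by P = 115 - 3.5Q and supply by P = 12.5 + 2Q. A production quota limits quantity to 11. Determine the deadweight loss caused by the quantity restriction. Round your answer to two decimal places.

160.36

Without the quota, 115 - 3.5Q = 12.5 + 2Q gives Q* = 18.6364.
At Q = 11 the demand price is 115 - 3.5(11) = 76.5 and the supply price is 12.5 + 2(11) = 34.5.
Deadweight loss is the triangle between the curves from 11 to 18.6364: (1/2)(76.5 - 34.5)(18.6364 - 11) = 160.3636.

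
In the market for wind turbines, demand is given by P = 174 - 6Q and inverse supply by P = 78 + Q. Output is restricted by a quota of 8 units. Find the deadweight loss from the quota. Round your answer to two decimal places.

Without the quota, 174 - 6Q = 78 + Q gives Q* = 13.7143.
At Q = 8 the demand price is 174 - 6(8) = 126 and the supply price is 78 + (8) = 86.
DWL = (1/2)(gap between curves at 8) x (Q* - 8) = (1/2)(40)(5.7143) = 114.2857.

114.29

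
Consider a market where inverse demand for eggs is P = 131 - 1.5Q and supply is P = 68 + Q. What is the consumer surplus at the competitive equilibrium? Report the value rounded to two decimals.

Set 131 - 1.5Q = 68 + Q, which gives 63 = 2.5Q, so Q* = 25.2 and P* = 131 - 1.5(25.2) = 93.2.
CS is the area between the demand curve and P* from 0 to Q*: (1/2)(25.2)(37.8) = 476.28.

476.28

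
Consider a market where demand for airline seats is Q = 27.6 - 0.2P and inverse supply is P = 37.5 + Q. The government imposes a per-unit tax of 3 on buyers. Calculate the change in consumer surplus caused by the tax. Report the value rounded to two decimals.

-41.25

Rewriting demand in inverse form: P = 138 - 5Q.
Without the tax, 138 - 5Q = 37.5 + Q so Q* = 16.75 and P* = 54.25.
With the tax, buyers' net willingness to pay falls by 3: (138 - 3) - 5Q = 37.5 + Q, so Q_t = 16.25. Buyers pay P_b = 56.75; sellers receive P_s = P_b - 3 = 53.75.
CS falls from (1/2)(16.75)(83.75) = 701.4062 to (1/2)(16.25)(81.25) = 660.1562, a change of -41.25.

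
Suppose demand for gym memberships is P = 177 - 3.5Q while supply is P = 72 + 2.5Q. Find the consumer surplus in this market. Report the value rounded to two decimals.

535.94

Set 177 - 3.5Q = 72 + 2.5Q, which gives 105 = 6Q, so Q* = 17.5 and P* = 177 - 3.5(17.5) = 115.75.
The demand choke price is 177, so CS = (1/2)(Q*)(177 - P*) = (1/2)(17.5)(61.25) = 535.9375.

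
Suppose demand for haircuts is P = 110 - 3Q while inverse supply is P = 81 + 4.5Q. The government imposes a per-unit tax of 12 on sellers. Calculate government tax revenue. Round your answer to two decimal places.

27.20

Without the tax, 110 - 3Q = 81 + 4.5Q so Q* = 3.8667 and P* = 98.4.
With the tax, sellers need 12 more per unit: 110 - 3Q = 81 + 4.5Q + 12, so Q_t = 2.2667. Buyers pay P_b = 103.2; sellers receive P_s = P_b - 12 = 91.2.
Revenue is the tax times quantity traded: 12 x 2.2667 = 27.2.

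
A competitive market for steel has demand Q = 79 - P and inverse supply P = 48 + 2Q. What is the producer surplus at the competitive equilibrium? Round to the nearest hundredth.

106.78

Rewriting demand in inverse form: P = 79 - Q.
Set 79 - Q = 48 + 2Q, which gives 31 = 3Q, so Q* = 10.3333 and P* = 79 - (10.3333) = 68.6667.
The supply curve's price intercept is 48, so PS = (1/2)(Q*)(P* - 48) = (1/2)(10.3333)(20.6667) = 106.7778.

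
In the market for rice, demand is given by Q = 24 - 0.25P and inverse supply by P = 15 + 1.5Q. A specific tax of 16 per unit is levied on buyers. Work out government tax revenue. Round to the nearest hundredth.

189.09

Rewriting demand in inverse form: P = 96 - 4Q.
Pre-tax equilibrium: 96 - 4Q = 15 + 1.5Q gives Q* = 14.7273, P* = 37.0909.
With the tax, buyers' net willingness to pay falls by 16: (96 - 16) - 4Q = 15 + 1.5Q, so Q_t = 11.8182. Buyers pay P_b = 48.7273; sellers receive P_s = P_b - 16 = 32.7273.
Tax revenue = t x Q_t = 16 x 11.8182 = 189.0909.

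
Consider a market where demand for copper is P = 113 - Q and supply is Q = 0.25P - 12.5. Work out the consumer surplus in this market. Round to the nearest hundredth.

Rewriting supply in inverse form: P = 50 + 4Q.
Setting demand equal to supply, 63 = 5Q, so Q* = 12.6 and P* = 100.4.
Consumer surplus is the triangle under demand above P*: (1/2)(12.6)(113 - 100.4) = (1/2)(12.6)(12.6) = 79.38.

79.38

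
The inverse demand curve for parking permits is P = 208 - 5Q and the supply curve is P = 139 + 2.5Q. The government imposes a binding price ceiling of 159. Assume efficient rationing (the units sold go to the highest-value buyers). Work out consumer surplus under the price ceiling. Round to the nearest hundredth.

232.00

Without the control, 208 - 5Q = 139 + 2.5Q so Q* = 9.2 and P* = 162.
At P = 159, sellers supply (159 - 139)/2.5 = 8 while buyers want more, so the quantity traded is 8 at price 159.
The demand price at Q = 8 is 168. CS is the trapezoid between demand and 159 over [0, 8]: (1/2)[(208 - 159) + (168 - 159)](8) = 232.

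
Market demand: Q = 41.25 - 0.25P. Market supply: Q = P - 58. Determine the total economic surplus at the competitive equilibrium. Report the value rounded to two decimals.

Rewriting demand in inverse form: P = 165 - 4Q.
Rewriting supply in inverse form: P = 58 + Q.
Equilibrium: 165 - 4Q = 58 + Q, so Q* = 21.4 and P* = 79.4.
Total surplus is the full triangle between the curves from 0 to Q*: (1/2)(21.4)(165 - 58) = 1144.9.

1144.90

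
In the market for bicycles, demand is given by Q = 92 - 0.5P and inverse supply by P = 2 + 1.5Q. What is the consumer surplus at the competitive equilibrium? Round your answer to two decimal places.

2704.00

Rewriting demand in inverse form: P = 184 - 2Q.
Setting demand equal to supply, 182 = 3.5Q, so Q* = 52 and P* = 80.
CS is the area between the demand curve and P* from 0 to Q*: (1/2)(52)(104) = 2704.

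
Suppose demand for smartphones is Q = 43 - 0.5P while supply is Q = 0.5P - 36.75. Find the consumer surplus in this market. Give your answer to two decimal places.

9.77

Rewriting demand in inverse form: P = 86 - 2Q.
Rewriting supply in inverse form: P = 73.5 + 2Q.
Setting demand equal to supply, 12.5 = 4Q, so Q* = 3.125 and P* = 79.75.
CS is the area between the demand curve and P* from 0 to Q*: (1/2)(3.125)(6.25) = 9.7656.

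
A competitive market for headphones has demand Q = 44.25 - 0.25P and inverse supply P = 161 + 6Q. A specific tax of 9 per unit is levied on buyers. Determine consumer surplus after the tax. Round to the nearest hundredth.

0.98

Rewriting demand in inverse form: P = 177 - 4Q.
Pre-tax equilibrium: 177 - 4Q = 161 + 6Q gives Q* = 1.6, P* = 170.6.
A tax on buyers shifts demand down by 9: (177 - 9) - 4Q = 161 + 6Q, so Q_t = 0.7. Buyers pay P_b = 174.2; sellers receive P_s = P_b - 9 = 165.2.
CS = (1/2)(Q_t)(177 - P_b) = (1/2)(0.7)(2.8) = 0.98.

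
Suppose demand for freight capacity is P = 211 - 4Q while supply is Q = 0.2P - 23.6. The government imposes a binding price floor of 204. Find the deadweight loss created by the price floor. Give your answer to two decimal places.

331.53

Rewriting supply in inverse form: P = 118 + 5Q.
Without the control, 211 - 4Q = 118 + 5Q so Q* = 10.3333 and P* = 169.6667.
At P = 204, buyers demand (211 - 204)/4 = 1.75 while sellers would supply more, so the quantity traded is 1.75 at price 204.
At Q = 1.75 the demand price is 204 and the supply price is 126.75. Deadweight loss is the triangle between the curves from 1.75 to 10.3333: (1/2)(204 - 126.75)(10.3333 - 1.75) = 331.5312.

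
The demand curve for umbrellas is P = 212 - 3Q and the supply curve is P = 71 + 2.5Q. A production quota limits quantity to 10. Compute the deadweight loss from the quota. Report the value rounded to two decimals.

Unrestricted equilibrium: Q* = (212 - 71)/(3 + 2.5) = 25.6364.
At Q = 10 the demand price is 212 - 3(10) = 182 and the supply price is 71 + 2.5(10) = 96.
Deadweight loss is the triangle between the curves from 10 to 25.6364: (1/2)(182 - 96)(25.6364 - 10) = 672.3636.

672.36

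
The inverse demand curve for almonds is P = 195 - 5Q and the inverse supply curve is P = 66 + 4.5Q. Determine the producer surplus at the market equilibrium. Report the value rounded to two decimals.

Equilibrium: 195 - 5Q = 66 + 4.5Q, so Q* = 13.5789 and P* = 127.1053.
The supply curve's price intercept is 66, so PS = (1/2)(Q*)(P* - 66) = (1/2)(13.5789)(61.1053) = 414.8726.

414.87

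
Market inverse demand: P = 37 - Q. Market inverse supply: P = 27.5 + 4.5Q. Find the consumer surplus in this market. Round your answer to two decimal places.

Equilibrium: 37 - Q = 27.5 + 4.5Q, so Q* = 1.7273 and P* = 35.2727.
Consumer surplus is the triangle under demand above P*: (1/2)(1.7273)(37 - 35.2727) = (1/2)(1.7273)(1.7273) = 1.4917.

1.49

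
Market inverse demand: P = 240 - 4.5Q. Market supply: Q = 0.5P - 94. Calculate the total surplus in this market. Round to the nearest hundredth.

Rewriting supply in inverse form: P = 188 + 2Q.
Equilibrium: 240 - 4.5Q = 188 + 2Q, so Q* = 8 and P* = 204.
Total surplus is the full triangle between the curves from 0 to Q*: (1/2)(8)(240 - 188) = 208.

208.00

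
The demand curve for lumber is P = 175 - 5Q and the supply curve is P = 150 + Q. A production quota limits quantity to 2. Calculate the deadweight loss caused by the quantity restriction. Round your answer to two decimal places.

Unrestricted equilibrium: Q* = (175 - 150)/(5 + 1) = 4.1667.
At Q = 2 the demand price is 175 - 5(2) = 165 and the supply price is 150 + (2) = 152.
DWL = (1/2)(gap between curves at 2) x (Q* - 2) = (1/2)(13)(2.1667) = 14.0833.

14.08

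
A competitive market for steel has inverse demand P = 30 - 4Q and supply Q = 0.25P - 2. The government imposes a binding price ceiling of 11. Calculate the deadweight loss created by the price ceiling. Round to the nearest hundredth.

16.00

Rewriting supply in inverse form: P = 8 + 4Q.
Free-market equilibrium: 30 - 4Q = 8 + 4Q gives Q* = 2.75, P* = 19.
At P = 11, sellers supply (11 - 8)/4 = 0.75 while buyers want more, so the quantity traded is 0.75 at price 11.
The lost-trades triangle has base Q* - 0.75 = 2 and height equal to the gap between the curves at Q = 0.75, which is 27 - 11 = 16. DWL = (1/2)(2)(16) = 16.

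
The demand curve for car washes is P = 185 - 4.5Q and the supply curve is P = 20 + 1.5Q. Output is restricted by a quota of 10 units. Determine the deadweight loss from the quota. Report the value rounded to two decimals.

Without the quota, 185 - 4.5Q = 20 + 1.5Q gives Q* = 27.5.
At Q = 10 the demand price is 185 - 4.5(10) = 140 and the supply price is 20 + 1.5(10) = 35.
DWL = (1/2)(gap between curves at 10) x (Q* - 10) = (1/2)(105)(17.5) = 918.75.

918.75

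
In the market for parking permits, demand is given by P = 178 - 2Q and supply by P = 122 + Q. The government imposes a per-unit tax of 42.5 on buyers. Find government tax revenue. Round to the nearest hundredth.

Pre-tax equilibrium: 178 - 2Q = 122 + Q gives Q* = 18.6667, P* = 140.6667.
With the tax, buyers' net willingness to pay falls by 42.5: (178 - 42.5) - 2Q = 122 + Q, so Q_t = 4.5. Buyers pay P_b = 169; sellers receive P_s = P_b - 42.5 = 126.5.
Revenue is the tax times quantity traded: 42.5 x 4.5 = 191.25.

191.25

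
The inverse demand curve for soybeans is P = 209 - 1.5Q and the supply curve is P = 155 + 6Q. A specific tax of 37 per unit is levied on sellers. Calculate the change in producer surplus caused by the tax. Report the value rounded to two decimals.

-140.11

Without the tax, 209 - 1.5Q = 155 + 6Q so Q* = 7.2 and P* = 198.2.
With the tax, sellers need 37 more per unit: 209 - 1.5Q = 155 + 6Q + 37, so Q_t = 2.2667. Buyers pay P_b = 205.6; sellers receive P_s = P_b - 37 = 168.6.
Producers lose the trapezoid between P_s and P* out to Q_t plus the triangle from Q_t to Q*: change in PS = 15.4133 - 155.52 = -140.1067.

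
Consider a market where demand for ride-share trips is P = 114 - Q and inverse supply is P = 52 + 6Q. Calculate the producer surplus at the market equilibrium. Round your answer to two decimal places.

Equilibrium: 114 - Q = 52 + 6Q, so Q* = 8.8571 and P* = 105.1429.
PS is the area between P* and the supply curve from 0 to Q*: (1/2)(8.8571)(53.1429) = 235.3469.

235.35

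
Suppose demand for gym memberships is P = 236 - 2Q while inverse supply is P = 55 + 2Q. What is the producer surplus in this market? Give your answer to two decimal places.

Setting demand equal to supply, 181 = 4Q, so Q* = 45.25 and P* = 145.5.
Producer surplus is the triangle above supply below P*: (1/2)(45.25)(145.5 - 55) = (1/2)(45.25)(90.5) = 2047.5625.

2047.56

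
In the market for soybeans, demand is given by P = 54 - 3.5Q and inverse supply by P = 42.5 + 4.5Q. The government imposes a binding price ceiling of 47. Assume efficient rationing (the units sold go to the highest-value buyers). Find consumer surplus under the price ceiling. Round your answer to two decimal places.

Without the control, 54 - 3.5Q = 42.5 + 4.5Q so Q* = 1.4375 and P* = 48.9688.
At the ceiling price 47, quantity supplied is (47 - 42.5)/4.5 = 1; supply is the short side, so Q = 1 trades at P = 47.
The demand price at Q = 1 is 50.5. CS is the trapezoid between demand and 47 over [0, 1]: (1/2)[(54 - 47) + (50.5 - 47)](1) = 5.25.

5.25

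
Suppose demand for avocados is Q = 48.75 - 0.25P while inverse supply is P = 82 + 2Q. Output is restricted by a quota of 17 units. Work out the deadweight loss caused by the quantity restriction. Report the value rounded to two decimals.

10.08

Rewriting demand in inverse form: P = 195 - 4Q.
Without the quota, 195 - 4Q = 82 + 2Q gives Q* = 18.8333.
At Q = 17 the demand price is 195 - 4(17) = 127 and the supply price is 82 + 2(17) = 116.
DWL = (1/2)(gap between curves at 17) x (Q* - 17) = (1/2)(11)(1.8333) = 10.0833.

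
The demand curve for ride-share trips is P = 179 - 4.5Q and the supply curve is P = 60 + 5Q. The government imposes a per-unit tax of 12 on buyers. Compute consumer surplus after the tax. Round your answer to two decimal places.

Without the tax, 179 - 4.5Q = 60 + 5Q so Q* = 12.5263 and P* = 122.6316.
A tax on buyers shifts demand down by 12: (179 - 12) - 4.5Q = 60 + 5Q, so Q_t = 11.2632. Buyers pay P_b = 128.3158; sellers receive P_s = P_b - 12 = 116.3158.
Consumer surplus is the triangle under demand above P_b: (1/2)(11.2632)(179 - 128.3158) = 285.4321.

285.43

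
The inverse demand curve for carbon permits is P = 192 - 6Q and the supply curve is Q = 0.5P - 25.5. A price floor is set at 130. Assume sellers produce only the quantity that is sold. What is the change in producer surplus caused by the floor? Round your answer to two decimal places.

398.91

Rewriting supply in inverse form: P = 51 + 2Q.
Free-market equilibrium: 192 - 6Q = 51 + 2Q gives Q* = 17.625, P* = 86.25.
At P = 130, buyers demand (192 - 130)/6 = 10.3333 while sellers would supply more, so the quantity traded is 10.3333 at price 130.
PS goes from (1/2)(17.625)(35.25) = 310.6406 to 709.5556 (computed as (130 - 51)(10.3333) - (1/2)(2)(10.3333)^2), a change of 398.9149.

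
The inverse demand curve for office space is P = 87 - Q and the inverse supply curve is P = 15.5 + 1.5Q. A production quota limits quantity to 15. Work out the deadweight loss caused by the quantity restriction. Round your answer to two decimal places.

Unrestricted equilibrium: Q* = (87 - 15.5)/(1 + 1.5) = 28.6.
At Q = 15 the demand price is 87 - (15) = 72 and the supply price is 15.5 + 1.5(15) = 38.
DWL = (1/2)(gap between curves at 15) x (Q* - 15) = (1/2)(34)(13.6) = 231.2.

231.20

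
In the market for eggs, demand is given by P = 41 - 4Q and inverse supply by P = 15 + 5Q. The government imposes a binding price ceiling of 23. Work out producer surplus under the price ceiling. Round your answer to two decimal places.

Without the control, 41 - 4Q = 15 + 5Q so Q* = 2.8889 and P* = 29.4444.
At the ceiling price 23, quantity supplied is (23 - 15)/5 = 1.6; supply is the short side, so Q = 1.6 trades at P = 23.
PS is the triangle above supply below 23: (1/2)(1.6)(23 - 15) = 6.4.

6.40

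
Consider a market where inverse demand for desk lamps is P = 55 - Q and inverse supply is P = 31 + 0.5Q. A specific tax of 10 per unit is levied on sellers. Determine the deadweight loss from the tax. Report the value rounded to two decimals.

Without the tax, 55 - Q = 31 + 0.5Q so Q* = 16 and P* = 39.
With the tax, sellers need 10 more per unit: 55 - Q = 31 + 0.5Q + 10, so Q_t = 9.3333. Buyers pay P_b = 45.6667; sellers receive P_s = P_b - 10 = 35.6667.
Deadweight loss is the triangle between the curves from Q_t to Q*: (1/2)(16 - 9.3333)(10) = 33.3333.

33.33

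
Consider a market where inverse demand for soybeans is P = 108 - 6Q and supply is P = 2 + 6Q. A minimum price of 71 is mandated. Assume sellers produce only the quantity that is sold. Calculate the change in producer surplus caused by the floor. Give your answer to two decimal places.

77.33

Without the control, 108 - 6Q = 2 + 6Q so Q* = 8.8333 and P* = 55.
At P = 71, buyers demand (108 - 71)/6 = 6.1667 while sellers would supply more, so the quantity traded is 6.1667 at price 71.
PS goes from (1/2)(8.8333)(53) = 234.0833 to 311.4167 (computed as (71 - 2)(6.1667) - (1/2)(6)(6.1667)^2), a change of 77.3333.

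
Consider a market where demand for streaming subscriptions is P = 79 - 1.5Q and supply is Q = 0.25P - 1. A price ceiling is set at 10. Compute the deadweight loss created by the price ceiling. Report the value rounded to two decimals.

Rewriting supply in inverse form: P = 4 + 4Q.
Without the control, 79 - 1.5Q = 4 + 4Q so Q* = 13.6364 and P* = 58.5455.
At the ceiling price 10, quantity supplied is (10 - 4)/4 = 1.5; supply is the short side, so Q = 1.5 trades at P = 10.
At Q = 1.5 the demand price is 76.75 and the supply price is 10. Deadweight loss is the triangle between the curves from 1.5 to 13.6364: (1/2)(76.75 - 10)(13.6364 - 1.5) = 405.0511.

405.05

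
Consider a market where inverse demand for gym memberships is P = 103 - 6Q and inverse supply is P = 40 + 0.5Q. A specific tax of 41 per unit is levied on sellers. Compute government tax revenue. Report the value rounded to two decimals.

138.77

Without the tax, 103 - 6Q = 40 + 0.5Q so Q* = 9.6923 and P* = 44.8462.
With the tax, sellers need 41 more per unit: 103 - 6Q = 40 + 0.5Q + 41, so Q_t = 3.3846. Buyers pay P_b = 82.6923; sellers receive P_s = P_b - 41 = 41.6923.
Tax revenue = t x Q_t = 41 x 3.3846 = 138.7692.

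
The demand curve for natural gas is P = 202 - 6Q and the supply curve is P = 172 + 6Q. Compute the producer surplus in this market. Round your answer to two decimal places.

18.75

Equilibrium: 202 - 6Q = 172 + 6Q, so Q* = 2.5 and P* = 187.
PS is the area between P* and the supply curve from 0 to Q*: (1/2)(2.5)(15) = 18.75.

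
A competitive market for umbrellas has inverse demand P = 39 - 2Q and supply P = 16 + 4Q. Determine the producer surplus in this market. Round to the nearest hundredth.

29.39

Set 39 - 2Q = 16 + 4Q, which gives 23 = 6Q, so Q* = 3.8333 and P* = 39 - 2(3.8333) = 31.3333.
Producer surplus is the triangle above supply below P*: (1/2)(3.8333)(31.3333 - 16) = (1/2)(3.8333)(15.3333) = 29.3889.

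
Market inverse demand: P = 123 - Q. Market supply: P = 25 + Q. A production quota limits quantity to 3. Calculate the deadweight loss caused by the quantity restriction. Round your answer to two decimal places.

Unrestricted equilibrium: Q* = (123 - 25)/(1 + 1) = 49.
At Q = 3 the demand price is 123 - (3) = 120 and the supply price is 25 + (3) = 28.
DWL = (1/2)(gap between curves at 3) x (Q* - 3) = (1/2)(92)(46) = 2116.

2116.00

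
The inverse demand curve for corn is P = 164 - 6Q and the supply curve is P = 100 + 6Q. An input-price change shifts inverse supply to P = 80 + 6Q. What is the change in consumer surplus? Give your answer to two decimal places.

61.67

Initial equilibrium: Q_0 = 5.3333, P_0 = 132; CS_0 = (1/2)(5.3333)(32) = 85.3333, PS_0 = (1/2)(5.3333)(32) = 85.3333.
New equilibrium: 164 - 6Q = 80 + 6Q gives Q_1 = 7, P_1 = 122; CS_1 = 147, PS_1 = 147.
Change in consumer surplus = 147 - 85.3333 = 61.6667.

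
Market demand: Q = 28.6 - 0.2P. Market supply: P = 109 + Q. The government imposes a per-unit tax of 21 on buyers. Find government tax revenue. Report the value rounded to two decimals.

45.50

Rewriting demand in inverse form: P = 143 - 5Q.
Without the tax, 143 - 5Q = 109 + Q so Q* = 5.6667 and P* = 114.6667.
With the tax, buyers' net willingness to pay falls by 21: (143 - 21) - 5Q = 109 + Q, so Q_t = 2.1667. Buyers pay P_b = 132.1667; sellers receive P_s = P_b - 21 = 111.1667.
Revenue is the tax times quantity traded: 21 x 2.1667 = 45.5.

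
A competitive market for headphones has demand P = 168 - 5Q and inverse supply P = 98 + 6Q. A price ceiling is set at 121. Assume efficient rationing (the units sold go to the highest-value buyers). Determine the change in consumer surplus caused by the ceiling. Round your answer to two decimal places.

42.19

Free-market equilibrium: 168 - 5Q = 98 + 6Q gives Q* = 6.3636, P* = 136.1818.
At P = 121, sellers supply (121 - 98)/6 = 3.8333 while buyers want more, so the quantity traded is 3.8333 at price 121.
CS goes from (1/2)(6.3636)(31.8182) = 101.2397 to 143.4306 (computed as (168 - 121)(3.8333) - (1/2)(5)(3.8333)^2), a change of 42.1909.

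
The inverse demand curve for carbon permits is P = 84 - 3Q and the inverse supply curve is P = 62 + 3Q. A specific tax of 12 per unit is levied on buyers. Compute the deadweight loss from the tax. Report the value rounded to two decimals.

12.00

Without the tax, 84 - 3Q = 62 + 3Q so Q* = 3.6667 and P* = 73.
A tax on buyers shifts demand down by 12: (84 - 12) - 3Q = 62 + 3Q, so Q_t = 1.6667. Buyers pay P_b = 79; sellers receive P_s = P_b - 12 = 67.
The welfare triangle lost has base Q* - Q_t = 2 and height t = 12, so DWL = (1/2)(2)(12) = 12.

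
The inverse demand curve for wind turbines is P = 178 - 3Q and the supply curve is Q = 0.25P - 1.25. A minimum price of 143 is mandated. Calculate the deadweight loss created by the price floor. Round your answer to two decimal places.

595.84

Rewriting supply in inverse form: P = 5 + 4Q.
Without the control, 178 - 3Q = 5 + 4Q so Q* = 24.7143 and P* = 103.8571.
At the floor price 143, quantity demanded is (178 - 143)/3 = 11.6667; demand is the short side, so Q = 11.6667 trades at P = 143.
The lost-trades triangle has base Q* - 11.6667 = 13.0476 and height equal to the gap between the curves at Q = 11.6667, which is 143 - 51.6667 = 91.3333. DWL = (1/2)(13.0476)(91.3333) = 595.8413.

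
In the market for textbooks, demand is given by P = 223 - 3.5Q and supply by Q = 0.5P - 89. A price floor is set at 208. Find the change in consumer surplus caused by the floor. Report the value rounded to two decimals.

Rewriting supply in inverse form: P = 178 + 2Q.
Without the control, 223 - 3.5Q = 178 + 2Q so Q* = 8.1818 and P* = 194.3636.
At the floor price 208, quantity demanded is (223 - 208)/3.5 = 4.2857; demand is the short side, so Q = 4.2857 trades at P = 208.
CS goes from (1/2)(8.1818)(28.6364) = 117.1488 to 32.1429 (computed as (223 - 208)(4.2857) - (1/2)(3.5)(4.2857)^2), a change of -85.0059.

-85.01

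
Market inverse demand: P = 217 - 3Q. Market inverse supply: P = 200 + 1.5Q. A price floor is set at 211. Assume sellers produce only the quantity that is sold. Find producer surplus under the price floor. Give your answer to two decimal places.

Free-market equilibrium: 217 - 3Q = 200 + 1.5Q gives Q* = 3.7778, P* = 205.6667.
At the floor price 211, quantity demanded is (217 - 211)/3 = 2; demand is the short side, so Q = 2 trades at P = 211.
The supply price at Q = 2 is 203. PS is the trapezoid between 211 and supply over [0, 2]: (1/2)[(211 - 200) + (211 - 203)](2) = 19.

19.00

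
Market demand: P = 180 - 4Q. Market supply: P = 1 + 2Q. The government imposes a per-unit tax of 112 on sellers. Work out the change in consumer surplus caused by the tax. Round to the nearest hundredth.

Without the tax, 180 - 4Q = 1 + 2Q so Q* = 29.8333 and P* = 60.6667.
With the tax, sellers need 112 more per unit: 180 - 4Q = 1 + 2Q + 112, so Q_t = 11.1667. Buyers pay P_b = 135.3333; sellers receive P_s = P_b - 112 = 23.3333.
Consumers lose the trapezoid between P* and P_b out to Q_t plus the triangle from Q_t to Q*: change in CS = 249.3889 - 1780.0556 = -1530.6667.

-1530.67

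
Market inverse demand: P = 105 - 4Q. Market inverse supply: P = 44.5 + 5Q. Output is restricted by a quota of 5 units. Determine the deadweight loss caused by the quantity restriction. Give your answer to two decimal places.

Without the quota, 105 - 4Q = 44.5 + 5Q gives Q* = 6.7222.
At Q = 5 the demand price is 105 - 4(5) = 85 and the supply price is 44.5 + 5(5) = 69.5.
DWL = (1/2)(gap between curves at 5) x (Q* - 5) = (1/2)(15.5)(1.7222) = 13.3472.

13.35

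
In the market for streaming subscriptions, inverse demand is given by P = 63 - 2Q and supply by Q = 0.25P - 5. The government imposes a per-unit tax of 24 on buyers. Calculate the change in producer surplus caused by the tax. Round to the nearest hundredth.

Rewriting supply in inverse form: P = 20 + 4Q.
Without the tax, 63 - 2Q = 20 + 4Q so Q* = 7.1667 and P* = 48.6667.
A tax on buyers shifts demand down by 24: (63 - 24) - 2Q = 20 + 4Q, so Q_t = 3.1667. Buyers pay P_b = 56.6667; sellers receive P_s = P_b - 24 = 32.6667.
Producers lose the trapezoid between P_s and P* out to Q_t plus the triangle from Q_t to Q*: change in PS = 20.0556 - 102.7222 = -82.6667.

-82.67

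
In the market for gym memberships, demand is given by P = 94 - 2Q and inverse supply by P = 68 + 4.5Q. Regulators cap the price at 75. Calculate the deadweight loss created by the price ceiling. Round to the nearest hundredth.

Free-market equilibrium: 94 - 2Q = 68 + 4.5Q gives Q* = 4, P* = 86.
At P = 75, sellers supply (75 - 68)/4.5 = 1.5556 while buyers want more, so the quantity traded is 1.5556 at price 75.
The lost-trades triangle has base Q* - 1.5556 = 2.4444 and height equal to the gap between the curves at Q = 1.5556, which is 90.8889 - 75 = 15.8889. DWL = (1/2)(2.4444)(15.8889) = 19.4198.

19.42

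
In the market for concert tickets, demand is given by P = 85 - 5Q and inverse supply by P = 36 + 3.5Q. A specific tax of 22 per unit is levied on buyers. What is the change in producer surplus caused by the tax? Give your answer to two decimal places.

-40.50

Pre-tax equilibrium: 85 - 5Q = 36 + 3.5Q gives Q* = 5.7647, P* = 56.1765.
A tax on buyers shifts demand down by 22: (85 - 22) - 5Q = 36 + 3.5Q, so Q_t = 3.1765. Buyers pay P_b = 69.1176; sellers receive P_s = P_b - 22 = 47.1176.
Producers lose the trapezoid between P_s and P* out to Q_t plus the triangle from Q_t to Q*: change in PS = 17.6574 - 58.1557 = -40.4983.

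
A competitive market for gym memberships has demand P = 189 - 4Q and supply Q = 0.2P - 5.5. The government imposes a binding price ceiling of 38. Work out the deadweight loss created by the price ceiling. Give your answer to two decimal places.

Rewriting supply in inverse form: P = 27.5 + 5Q.
Without the control, 189 - 4Q = 27.5 + 5Q so Q* = 17.9444 and P* = 117.2222.
At P = 38, sellers supply (38 - 27.5)/5 = 2.1 while buyers want more, so the quantity traded is 2.1 at price 38.
The lost-trades triangle has base Q* - 2.1 = 15.8444 and height equal to the gap between the curves at Q = 2.1, which is 180.6 - 38 = 142.6. DWL = (1/2)(15.8444)(142.6) = 1129.7089.

1129.71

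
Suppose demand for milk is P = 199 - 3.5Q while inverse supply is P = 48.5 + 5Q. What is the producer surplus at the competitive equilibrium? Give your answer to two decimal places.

783.75

Setting demand equal to supply, 150.5 = 8.5Q, so Q* = 17.7059 and P* = 137.0294.
The supply curve's price intercept is 48.5, so PS = (1/2)(Q*)(P* - 48.5) = (1/2)(17.7059)(88.5294) = 783.7457.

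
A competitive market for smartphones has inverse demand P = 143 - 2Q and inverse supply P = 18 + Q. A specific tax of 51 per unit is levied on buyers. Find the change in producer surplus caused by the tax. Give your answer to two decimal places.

-563.83

Pre-tax equilibrium: 143 - 2Q = 18 + Q gives Q* = 41.6667, P* = 59.6667.
A tax on buyers shifts demand down by 51: (143 - 51) - 2Q = 18 + Q, so Q_t = 24.6667. Buyers pay P_b = 93.6667; sellers receive P_s = P_b - 51 = 42.6667.
Producers lose the trapezoid between P_s and P* out to Q_t plus the triangle from Q_t to Q*: change in PS = 304.2222 - 868.0556 = -563.8333.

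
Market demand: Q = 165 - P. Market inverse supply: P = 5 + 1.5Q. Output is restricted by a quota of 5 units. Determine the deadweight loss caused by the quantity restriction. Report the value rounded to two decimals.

Rewriting demand in inverse form: P = 165 - Q.
Without the quota, 165 - Q = 5 + 1.5Q gives Q* = 64.
At Q = 5 the demand price is 165 - (5) = 160 and the supply price is 5 + 1.5(5) = 12.5.
Deadweight loss is the triangle between the curves from 5 to 64: (1/2)(160 - 12.5)(64 - 5) = 4351.25.

4351.25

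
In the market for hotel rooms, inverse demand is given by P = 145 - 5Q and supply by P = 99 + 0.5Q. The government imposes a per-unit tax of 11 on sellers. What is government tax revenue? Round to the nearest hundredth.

Pre-tax equilibrium: 145 - 5Q = 99 + 0.5Q gives Q* = 8.3636, P* = 103.1818.
A tax on sellers shifts supply up by 11: 145 - 5Q = 99 + 0.5Q + 11, so Q_t = 6.3636. Buyers pay P_b = 113.1818; sellers receive P_s = P_b - 11 = 102.1818.
Tax revenue = t x Q_t = 11 x 6.3636 = 70.

70.00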